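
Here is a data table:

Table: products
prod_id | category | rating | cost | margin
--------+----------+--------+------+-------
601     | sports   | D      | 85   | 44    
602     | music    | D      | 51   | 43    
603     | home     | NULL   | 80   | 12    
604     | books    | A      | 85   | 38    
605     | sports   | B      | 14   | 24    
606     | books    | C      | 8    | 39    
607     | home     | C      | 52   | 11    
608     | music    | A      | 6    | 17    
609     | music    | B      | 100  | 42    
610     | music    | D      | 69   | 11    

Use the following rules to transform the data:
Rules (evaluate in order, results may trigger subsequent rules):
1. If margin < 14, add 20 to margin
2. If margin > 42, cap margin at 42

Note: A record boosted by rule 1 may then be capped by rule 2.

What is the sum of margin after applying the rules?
338

Step 1: Apply rule 1 to records with margin < 14
  - 3 records get bonus of 20
  - Of these, 0 records then exceed 42 and get capped
Step 2: Apply rule 2 to records with margin > 42
  - 2 records (original) are capped
Step 3: Calculate final sum = 338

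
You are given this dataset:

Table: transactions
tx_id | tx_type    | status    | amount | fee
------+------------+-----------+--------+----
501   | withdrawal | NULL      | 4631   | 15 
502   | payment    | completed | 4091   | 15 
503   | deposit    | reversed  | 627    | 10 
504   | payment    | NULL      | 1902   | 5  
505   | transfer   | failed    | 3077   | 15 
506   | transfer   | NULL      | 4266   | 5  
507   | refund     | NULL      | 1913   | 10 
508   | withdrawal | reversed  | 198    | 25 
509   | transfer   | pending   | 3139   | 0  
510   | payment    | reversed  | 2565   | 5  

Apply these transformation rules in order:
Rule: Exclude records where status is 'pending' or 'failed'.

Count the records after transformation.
8

Step 1: Count records to exclude
  - 1 (pending) + 1 (failed) = 2 records
Step 2: Total records: 10
Step 3: Remaining = 10 - 2 = 8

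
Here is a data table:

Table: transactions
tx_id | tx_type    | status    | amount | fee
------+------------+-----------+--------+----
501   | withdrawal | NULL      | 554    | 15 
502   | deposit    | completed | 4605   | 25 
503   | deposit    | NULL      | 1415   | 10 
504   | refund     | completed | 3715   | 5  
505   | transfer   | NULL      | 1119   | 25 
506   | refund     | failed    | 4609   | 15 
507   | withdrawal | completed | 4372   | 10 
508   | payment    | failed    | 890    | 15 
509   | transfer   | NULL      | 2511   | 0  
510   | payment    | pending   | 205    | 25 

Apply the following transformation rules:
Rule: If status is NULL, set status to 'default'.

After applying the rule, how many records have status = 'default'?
4

Step 1: Count records where status IS NULL
Step 2: Found 4 records with NULL status
Step 3: These records will have status set to 'default'
Step 4: Records already having status = 'default': 0
Step 5: Answer: 4 + 0 = 4 records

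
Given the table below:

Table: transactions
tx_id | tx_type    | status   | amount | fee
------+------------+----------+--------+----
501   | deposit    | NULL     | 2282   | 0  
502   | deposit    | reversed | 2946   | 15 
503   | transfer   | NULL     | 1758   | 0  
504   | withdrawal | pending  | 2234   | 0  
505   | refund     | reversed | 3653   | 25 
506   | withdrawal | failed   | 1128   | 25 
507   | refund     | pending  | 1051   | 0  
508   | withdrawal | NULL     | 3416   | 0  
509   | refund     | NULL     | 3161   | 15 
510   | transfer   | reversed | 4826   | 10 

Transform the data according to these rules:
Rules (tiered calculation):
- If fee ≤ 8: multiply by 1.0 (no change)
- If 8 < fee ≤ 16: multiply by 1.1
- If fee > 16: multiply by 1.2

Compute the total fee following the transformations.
104.0

Step 1: Tier 1 (fee ≤ 8): 5 records, sum = 0 × 1.0 = 0.0
Step 2: Tier 2 (8 < fee ≤ 16): 3 records, sum = 40 × 1.1 = 44.0
Step 3: Tier 3 (fee > 16): 2 records, sum = 50 × 1.2 = 60.0
Step 4: Final sum = 0.0 + 44.0 + 60.0 = 104.0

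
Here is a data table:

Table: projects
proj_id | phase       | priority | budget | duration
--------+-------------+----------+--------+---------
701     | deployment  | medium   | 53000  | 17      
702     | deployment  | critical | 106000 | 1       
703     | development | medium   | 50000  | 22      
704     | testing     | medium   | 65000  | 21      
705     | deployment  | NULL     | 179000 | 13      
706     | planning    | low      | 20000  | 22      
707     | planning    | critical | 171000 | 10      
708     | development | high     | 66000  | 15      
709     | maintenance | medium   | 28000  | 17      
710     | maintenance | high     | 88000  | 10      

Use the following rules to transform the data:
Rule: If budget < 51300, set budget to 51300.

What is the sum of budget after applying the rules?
881900

Step 1: 3 records have budget < 51300
Step 2: These records originally summed to 98000
Step 3: After setting to minimum: 3 × 51300 = 153900
Step 4: Unaffected records sum: 728000
Step 5: Final sum = 153900 + 728000 = 881900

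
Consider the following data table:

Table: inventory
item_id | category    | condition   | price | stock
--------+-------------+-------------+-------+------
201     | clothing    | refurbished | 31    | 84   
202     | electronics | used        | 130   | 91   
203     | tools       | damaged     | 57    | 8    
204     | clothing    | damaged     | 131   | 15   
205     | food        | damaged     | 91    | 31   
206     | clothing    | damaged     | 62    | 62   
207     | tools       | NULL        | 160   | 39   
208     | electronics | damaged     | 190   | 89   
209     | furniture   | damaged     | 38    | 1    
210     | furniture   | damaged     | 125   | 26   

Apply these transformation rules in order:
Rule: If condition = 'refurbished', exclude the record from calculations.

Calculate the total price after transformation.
984

Step 1: Identify records where condition = 'refurbished'
Step 2: The excluded records sum to 31
Step 3: Original total price = 1015
Step 4: Remaining total = 1015 - 31 = 984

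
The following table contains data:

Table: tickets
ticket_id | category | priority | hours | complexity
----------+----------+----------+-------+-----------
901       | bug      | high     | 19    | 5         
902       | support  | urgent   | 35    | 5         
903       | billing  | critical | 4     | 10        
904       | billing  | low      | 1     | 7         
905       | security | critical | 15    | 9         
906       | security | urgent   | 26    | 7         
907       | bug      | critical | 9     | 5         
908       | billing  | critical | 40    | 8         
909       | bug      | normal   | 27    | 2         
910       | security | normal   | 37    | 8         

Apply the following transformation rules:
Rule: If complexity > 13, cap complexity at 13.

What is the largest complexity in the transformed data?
10

Step 1: Original maximum complexity = 10
Step 2: Check cap of 13 against maximum
Step 3: No records exceed the cap (max 10 <= cap 13), so no capping applies
Step 4: Maximum after transformation = 10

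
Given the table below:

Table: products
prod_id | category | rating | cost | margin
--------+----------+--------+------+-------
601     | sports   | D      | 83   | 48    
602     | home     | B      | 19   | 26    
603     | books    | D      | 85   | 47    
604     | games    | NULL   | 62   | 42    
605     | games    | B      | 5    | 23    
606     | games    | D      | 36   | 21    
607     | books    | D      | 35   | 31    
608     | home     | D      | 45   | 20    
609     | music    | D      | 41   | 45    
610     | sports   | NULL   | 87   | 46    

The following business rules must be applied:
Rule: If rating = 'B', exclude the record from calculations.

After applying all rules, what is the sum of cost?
474

Step 1: Identify records where rating = 'B'
Step 2: The excluded records sum to 24
Step 3: Original total cost = 498
Step 4: Remaining total = 498 - 24 = 474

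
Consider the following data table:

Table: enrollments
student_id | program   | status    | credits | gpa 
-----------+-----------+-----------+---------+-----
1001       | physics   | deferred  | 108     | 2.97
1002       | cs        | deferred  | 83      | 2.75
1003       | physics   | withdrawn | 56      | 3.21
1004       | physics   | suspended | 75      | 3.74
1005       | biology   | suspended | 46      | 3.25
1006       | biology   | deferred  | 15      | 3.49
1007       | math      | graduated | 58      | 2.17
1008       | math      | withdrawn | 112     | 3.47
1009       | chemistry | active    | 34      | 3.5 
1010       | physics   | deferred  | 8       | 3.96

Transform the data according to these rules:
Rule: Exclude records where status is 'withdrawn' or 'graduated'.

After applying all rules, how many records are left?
7

Step 1: Count records to exclude
  - 2 (withdrawn) + 1 (graduated) = 3 records
Step 2: Total records: 10
Step 3: Remaining = 10 - 3 = 7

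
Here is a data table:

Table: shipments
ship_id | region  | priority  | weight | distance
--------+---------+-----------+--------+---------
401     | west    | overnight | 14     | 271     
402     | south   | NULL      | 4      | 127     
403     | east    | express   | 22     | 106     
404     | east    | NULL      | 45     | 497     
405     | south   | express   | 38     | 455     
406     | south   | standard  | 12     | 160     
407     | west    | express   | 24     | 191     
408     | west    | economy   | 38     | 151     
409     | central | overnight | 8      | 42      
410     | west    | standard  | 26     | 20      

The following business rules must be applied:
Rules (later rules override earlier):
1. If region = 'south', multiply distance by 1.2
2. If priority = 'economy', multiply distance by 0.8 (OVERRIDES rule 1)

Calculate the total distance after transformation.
2138.2

Step 1: Rule 2 takes priority for records with priority = 'economy'
  - 1 records: 151 × 0.8 = 120.8
Step 2: Rule 1 applies to remaining records with region = 'south'
  - 3 records: 742 × 1.2 = 890.4
Step 3: Other records unchanged: 1127
Step 4: Final sum = 120.8 + 890.4 + 1127 = 2138.2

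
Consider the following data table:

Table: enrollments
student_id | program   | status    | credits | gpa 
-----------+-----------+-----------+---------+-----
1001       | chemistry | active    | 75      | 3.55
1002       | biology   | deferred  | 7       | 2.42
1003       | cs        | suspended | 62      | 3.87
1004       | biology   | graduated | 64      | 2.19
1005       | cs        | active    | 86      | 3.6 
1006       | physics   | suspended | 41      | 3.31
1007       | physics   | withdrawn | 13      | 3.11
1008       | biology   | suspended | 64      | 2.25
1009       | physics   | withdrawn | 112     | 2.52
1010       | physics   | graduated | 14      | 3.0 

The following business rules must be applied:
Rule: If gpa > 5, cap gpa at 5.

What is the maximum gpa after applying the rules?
3.87

Step 1: Original maximum gpa = 3.87
Step 2: Check cap of 5 against maximum
Step 3: No records exceed the cap (max 3.87 <= cap 5), so no capping applies
Step 4: Maximum after transformation = 3.87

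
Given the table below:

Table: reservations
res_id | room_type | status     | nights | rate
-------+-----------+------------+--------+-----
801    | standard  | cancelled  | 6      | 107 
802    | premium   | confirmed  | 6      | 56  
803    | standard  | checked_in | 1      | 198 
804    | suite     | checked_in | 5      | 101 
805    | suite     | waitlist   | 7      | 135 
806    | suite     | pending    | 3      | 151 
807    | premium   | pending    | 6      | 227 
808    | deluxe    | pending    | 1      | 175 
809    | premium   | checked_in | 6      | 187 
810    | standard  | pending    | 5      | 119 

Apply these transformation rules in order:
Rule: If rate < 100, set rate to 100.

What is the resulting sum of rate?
1500

Step 1: 1 records have rate < 100
Step 2: These records originally summed to 56
Step 3: After setting to minimum: 1 × 100 = 100
Step 4: Unaffected records sum: 1400
Step 5: Final sum = 100 + 1400 = 1500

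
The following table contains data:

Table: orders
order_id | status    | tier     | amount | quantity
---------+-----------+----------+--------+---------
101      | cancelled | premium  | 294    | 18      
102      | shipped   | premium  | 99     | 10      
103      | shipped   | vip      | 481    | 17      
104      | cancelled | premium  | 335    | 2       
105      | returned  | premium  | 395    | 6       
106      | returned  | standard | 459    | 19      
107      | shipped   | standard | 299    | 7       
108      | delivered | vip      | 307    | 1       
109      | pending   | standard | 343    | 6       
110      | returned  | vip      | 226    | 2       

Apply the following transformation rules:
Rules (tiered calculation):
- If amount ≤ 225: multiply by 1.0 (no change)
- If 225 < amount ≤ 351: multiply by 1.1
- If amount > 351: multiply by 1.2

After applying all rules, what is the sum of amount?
3685.4

Step 1: Tier 1 (amount ≤ 225): 1 records, sum = 99 × 1.0 = 99.0
Step 2: Tier 2 (225 < amount ≤ 351): 6 records, sum = 1804 × 1.1 = 1984.4
Step 3: Tier 3 (amount > 351): 3 records, sum = 1335 × 1.2 = 1602.0
Step 4: Final sum = 99.0 + 1984.4 + 1602.0 = 3685.4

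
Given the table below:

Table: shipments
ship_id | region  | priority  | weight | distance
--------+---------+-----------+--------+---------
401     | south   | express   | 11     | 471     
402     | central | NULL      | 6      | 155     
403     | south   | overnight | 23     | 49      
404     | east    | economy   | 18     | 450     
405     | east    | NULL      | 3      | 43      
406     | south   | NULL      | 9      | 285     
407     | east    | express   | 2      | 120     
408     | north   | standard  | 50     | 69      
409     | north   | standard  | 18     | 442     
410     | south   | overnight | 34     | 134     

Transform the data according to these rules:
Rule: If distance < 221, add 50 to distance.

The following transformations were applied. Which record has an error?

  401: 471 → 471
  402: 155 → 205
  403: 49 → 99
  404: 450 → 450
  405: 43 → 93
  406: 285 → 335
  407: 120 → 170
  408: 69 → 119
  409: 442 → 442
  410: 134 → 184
Record 406 has an error. The correct transformed value should be 285, not 335.

Step 1: Check each record against the rule
Step 2: Record 406 has distance = 285
Step 3: Since 285 >= 221, the bonus should not have been applied
Step 4: Correct value = 285, but claimed value = 335
Conclusion: Record 406 has the error.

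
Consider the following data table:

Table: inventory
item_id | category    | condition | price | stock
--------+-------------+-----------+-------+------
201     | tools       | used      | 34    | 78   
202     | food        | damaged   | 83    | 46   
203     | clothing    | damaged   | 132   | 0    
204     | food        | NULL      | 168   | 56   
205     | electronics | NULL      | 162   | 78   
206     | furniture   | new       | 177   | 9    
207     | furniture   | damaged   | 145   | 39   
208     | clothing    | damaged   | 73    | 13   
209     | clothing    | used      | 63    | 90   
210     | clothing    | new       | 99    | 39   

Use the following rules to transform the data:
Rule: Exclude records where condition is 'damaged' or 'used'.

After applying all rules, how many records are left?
4

Step 1: Count records to exclude
  - 4 (damaged) + 2 (used) = 6 records
Step 2: Total records: 10
Step 3: Remaining = 10 - 6 = 4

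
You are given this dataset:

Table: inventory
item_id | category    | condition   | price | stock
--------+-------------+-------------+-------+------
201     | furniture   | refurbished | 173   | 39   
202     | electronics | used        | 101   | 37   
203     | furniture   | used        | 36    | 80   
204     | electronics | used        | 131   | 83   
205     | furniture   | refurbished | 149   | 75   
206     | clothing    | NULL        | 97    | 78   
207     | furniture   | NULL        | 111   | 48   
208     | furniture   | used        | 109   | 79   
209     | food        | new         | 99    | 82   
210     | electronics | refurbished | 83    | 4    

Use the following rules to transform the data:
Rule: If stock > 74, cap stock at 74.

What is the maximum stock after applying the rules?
74

Step 1: Original maximum stock = 83
Step 2: Apply cap at 74
Step 3: 6 records had stock > 74 and were capped
Step 4: Maximum after transformation = 74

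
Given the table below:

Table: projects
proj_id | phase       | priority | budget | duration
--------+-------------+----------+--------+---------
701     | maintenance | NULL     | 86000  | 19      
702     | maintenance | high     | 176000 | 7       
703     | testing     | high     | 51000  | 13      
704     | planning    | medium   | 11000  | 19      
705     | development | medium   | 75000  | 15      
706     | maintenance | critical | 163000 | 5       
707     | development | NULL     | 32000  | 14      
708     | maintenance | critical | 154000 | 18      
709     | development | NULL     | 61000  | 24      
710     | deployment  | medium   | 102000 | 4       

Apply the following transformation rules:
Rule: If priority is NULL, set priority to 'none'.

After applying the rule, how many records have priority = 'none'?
3

Step 1: Count records where priority IS NULL
Step 2: Found 3 records with NULL priority
Step 3: These records will have priority set to 'none'
Step 4: Records already having priority = 'none': 0
Step 5: Answer: 3 + 0 = 3 records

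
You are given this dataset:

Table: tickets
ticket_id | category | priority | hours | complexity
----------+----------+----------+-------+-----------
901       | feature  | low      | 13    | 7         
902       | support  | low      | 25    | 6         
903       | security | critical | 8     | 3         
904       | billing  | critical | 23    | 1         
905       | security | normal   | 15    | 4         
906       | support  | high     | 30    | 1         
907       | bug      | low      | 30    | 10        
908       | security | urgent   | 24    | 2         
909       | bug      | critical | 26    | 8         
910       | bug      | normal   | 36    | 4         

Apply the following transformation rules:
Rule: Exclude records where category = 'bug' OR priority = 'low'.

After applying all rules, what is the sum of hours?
100

Step 1: Find records where category = 'bug' OR priority = 'low'
Step 2: 5 records match, summing to 130
Step 3: Original sum: 230
Step 4: Remaining sum = 230 - 130 = 100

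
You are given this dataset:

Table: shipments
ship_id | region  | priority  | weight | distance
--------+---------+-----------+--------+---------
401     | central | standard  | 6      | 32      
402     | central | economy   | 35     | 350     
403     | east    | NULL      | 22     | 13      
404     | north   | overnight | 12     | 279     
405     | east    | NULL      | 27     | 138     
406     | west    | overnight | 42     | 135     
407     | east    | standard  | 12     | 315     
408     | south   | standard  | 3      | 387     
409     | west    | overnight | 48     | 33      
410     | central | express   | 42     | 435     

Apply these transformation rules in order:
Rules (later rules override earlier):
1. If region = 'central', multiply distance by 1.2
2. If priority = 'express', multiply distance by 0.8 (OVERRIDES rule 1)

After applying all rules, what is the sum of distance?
2106.4

Step 1: Rule 2 takes priority for records with priority = 'express'
  - 1 records: 435 × 0.8 = 348.0
Step 2: Rule 1 applies to remaining records with region = 'central'
  - 2 records: 382 × 1.2 = 458.4
Step 3: Other records unchanged: 1300
Step 4: Final sum = 348.0 + 458.4 + 1300 = 2106.4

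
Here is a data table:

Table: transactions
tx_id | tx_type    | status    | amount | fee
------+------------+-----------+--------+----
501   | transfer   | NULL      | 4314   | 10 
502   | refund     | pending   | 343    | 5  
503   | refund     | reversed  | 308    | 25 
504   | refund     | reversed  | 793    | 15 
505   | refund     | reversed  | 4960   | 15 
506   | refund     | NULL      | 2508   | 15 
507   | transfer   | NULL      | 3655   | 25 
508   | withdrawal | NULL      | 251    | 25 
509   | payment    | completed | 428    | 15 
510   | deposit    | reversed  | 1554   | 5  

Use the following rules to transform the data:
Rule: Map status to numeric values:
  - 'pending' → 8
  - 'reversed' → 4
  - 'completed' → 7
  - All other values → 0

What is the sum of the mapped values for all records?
31

Step 1: Apply mapping to each record
Step 2: Count by status:
  'pending': 1 records × 8 = 8
  'reversed': 4 records × 4 = 16
  'completed': 1 records × 7 = 7
Step 3: Sum all mapped values = 31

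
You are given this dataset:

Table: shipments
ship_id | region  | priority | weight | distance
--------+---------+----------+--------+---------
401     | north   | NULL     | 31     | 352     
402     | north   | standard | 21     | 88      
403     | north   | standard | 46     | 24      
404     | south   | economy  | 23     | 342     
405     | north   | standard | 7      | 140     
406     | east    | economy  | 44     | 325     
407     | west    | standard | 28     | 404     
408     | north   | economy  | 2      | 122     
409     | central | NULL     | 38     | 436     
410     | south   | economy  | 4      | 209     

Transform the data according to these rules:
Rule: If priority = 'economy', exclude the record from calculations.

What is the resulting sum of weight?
171

Step 1: Identify records where priority = 'economy'
Step 2: The excluded records sum to 73
Step 3: Original total weight = 244
Step 4: Remaining total = 244 - 73 = 171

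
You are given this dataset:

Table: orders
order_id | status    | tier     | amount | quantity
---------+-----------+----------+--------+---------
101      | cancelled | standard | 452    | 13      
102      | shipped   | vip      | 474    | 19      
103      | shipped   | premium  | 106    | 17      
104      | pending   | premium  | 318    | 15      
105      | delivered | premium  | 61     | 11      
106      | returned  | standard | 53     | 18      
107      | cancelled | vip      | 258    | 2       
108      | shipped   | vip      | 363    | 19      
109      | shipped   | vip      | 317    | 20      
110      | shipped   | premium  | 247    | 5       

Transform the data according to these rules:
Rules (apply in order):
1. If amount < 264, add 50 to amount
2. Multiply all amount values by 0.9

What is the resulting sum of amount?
2609.1

Step 1: Apply Rule 1 - Add 50 to records with amount < 264
  - 5 records affected: 725 + (5 × 50) = 975
  - Unaffected records: 1924
  - Sum after Rule 1: 2899
Step 2: Apply Rule 2 - Multiply all by 0.9
  - 2899 × 0.9 = 2609.1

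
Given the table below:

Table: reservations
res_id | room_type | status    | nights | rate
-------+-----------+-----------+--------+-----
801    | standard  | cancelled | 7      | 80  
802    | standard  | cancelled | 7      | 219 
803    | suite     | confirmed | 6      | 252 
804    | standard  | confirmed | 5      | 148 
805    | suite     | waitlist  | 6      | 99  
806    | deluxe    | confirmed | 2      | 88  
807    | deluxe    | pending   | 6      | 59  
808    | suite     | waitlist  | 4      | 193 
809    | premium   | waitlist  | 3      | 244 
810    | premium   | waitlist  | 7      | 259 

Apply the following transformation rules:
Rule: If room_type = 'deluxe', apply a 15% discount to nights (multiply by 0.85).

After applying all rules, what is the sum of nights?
51.8

Step 1: Records with room_type = 'deluxe' have total nights = 8
Step 2: Apply multiplier: 8 × 0.85 = 6.8
Step 3: Other records total: 45
Step 4: Final sum = 6.8 + 45 = 51.8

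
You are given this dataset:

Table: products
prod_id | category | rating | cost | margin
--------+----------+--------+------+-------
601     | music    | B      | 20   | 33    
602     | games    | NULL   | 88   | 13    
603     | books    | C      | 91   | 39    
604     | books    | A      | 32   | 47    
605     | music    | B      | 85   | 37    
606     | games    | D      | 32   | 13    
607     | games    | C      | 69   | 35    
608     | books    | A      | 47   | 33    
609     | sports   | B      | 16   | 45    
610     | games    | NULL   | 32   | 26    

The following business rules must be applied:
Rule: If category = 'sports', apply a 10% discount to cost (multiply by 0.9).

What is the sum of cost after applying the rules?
510.4

Step 1: Records with category = 'sports' have total cost = 16
Step 2: Apply multiplier: 16 × 0.9 = 14.4
Step 3: Other records total: 496
Step 4: Final sum = 14.4 + 496 = 510.4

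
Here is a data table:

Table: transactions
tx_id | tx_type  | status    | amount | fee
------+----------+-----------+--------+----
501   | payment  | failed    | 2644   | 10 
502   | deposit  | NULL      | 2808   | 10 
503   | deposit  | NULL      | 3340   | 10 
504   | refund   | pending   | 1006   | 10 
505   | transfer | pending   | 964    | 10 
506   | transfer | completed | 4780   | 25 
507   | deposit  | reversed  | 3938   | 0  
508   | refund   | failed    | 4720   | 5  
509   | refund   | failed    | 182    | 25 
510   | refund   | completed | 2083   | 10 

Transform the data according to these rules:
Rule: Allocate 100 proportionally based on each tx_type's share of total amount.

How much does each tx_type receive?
deposit: 38.11, payment: 9.99, refund: 30.19, transfer: 21.7

Step 1: Calculate total amount = 26465
Step 2: Calculate each tx_type's proportion:
  deposit: 10086/26465 = 38.11% → 38.11
  payment: 2644/26465 = 9.99% → 9.99
  refund: 7991/26465 = 30.19% → 30.19
  transfer: 5744/26465 = 21.70% → 21.7
Step 3: Verify: sum of allocations ≈ 100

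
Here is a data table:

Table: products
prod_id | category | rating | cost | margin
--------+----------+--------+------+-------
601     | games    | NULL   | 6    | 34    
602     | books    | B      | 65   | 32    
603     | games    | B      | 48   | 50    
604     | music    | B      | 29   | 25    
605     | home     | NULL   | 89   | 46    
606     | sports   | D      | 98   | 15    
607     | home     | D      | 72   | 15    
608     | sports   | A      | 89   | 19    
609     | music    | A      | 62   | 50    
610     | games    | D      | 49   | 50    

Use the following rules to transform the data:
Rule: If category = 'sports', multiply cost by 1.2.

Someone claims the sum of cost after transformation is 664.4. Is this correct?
No, the correct result is 644.4.

Step 1: Calculate the correct sum after transformation
Step 2: Apply multiplier 1.2 to records where category = 'sports'
Step 3: Correct result = 644.4
Step 4: Claimed result = 664.4
Step 5: 644.4 ≠ 664.4
Conclusion: The claimed result is incorrect. The correct answer is 644.4.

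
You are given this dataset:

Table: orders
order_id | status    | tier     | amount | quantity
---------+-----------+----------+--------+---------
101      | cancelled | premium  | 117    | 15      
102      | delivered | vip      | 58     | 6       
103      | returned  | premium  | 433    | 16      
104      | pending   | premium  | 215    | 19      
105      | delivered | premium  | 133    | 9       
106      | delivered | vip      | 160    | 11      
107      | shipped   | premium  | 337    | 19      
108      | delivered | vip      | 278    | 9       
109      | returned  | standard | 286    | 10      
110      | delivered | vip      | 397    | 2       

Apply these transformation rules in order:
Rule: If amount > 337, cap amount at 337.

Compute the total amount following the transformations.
2258

Step 1: 2 records have amount > 337
Step 2: These records originally summed to 830
Step 3: After capping: 2 × 337 = 674
Step 4: Unaffected records sum: 1584
Step 5: Final sum = 674 + 1584 = 2258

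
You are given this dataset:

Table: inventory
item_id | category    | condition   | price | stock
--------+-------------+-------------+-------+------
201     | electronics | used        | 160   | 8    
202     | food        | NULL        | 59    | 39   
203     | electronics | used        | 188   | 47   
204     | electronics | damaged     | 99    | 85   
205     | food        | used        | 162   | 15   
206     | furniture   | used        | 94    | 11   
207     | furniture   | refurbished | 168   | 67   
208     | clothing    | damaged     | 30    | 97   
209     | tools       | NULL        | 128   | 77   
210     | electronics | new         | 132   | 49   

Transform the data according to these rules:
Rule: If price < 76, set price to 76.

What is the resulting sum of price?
1283

Step 1: 2 records have price < 76
Step 2: These records originally summed to 89
Step 3: After setting to minimum: 2 × 76 = 152
Step 4: Unaffected records sum: 1131
Step 5: Final sum = 152 + 1131 = 1283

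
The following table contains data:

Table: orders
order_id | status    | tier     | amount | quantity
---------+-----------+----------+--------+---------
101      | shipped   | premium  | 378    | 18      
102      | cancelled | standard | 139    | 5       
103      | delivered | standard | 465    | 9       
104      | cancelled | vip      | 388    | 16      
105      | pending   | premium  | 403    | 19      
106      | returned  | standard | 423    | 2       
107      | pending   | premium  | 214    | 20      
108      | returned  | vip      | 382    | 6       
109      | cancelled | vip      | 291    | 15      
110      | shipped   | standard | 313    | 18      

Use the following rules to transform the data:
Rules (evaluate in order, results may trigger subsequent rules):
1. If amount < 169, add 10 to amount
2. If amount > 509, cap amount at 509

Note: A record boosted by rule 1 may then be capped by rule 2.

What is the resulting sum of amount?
3406

Step 1: Apply rule 1 to records with amount < 169
  - 1 records get bonus of 10
  - Of these, 0 records then exceed 509 and get capped
Step 2: Apply rule 2 to records with amount > 509
  - 0 records (original) are capped
Step 3: Calculate final sum = 3406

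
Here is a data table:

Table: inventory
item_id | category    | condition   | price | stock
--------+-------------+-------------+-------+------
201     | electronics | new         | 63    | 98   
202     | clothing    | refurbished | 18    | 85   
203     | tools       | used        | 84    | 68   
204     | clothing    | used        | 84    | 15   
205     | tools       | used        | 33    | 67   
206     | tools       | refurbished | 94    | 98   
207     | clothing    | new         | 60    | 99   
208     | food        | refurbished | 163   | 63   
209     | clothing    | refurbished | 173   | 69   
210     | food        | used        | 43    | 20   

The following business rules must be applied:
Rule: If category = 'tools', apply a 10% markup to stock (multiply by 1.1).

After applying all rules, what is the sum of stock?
705.3

Step 1: Records with category = 'tools' have total stock = 233
Step 2: Apply multiplier: 233 × 1.1 = 256.3
Step 3: Other records total: 449
Step 4: Final sum = 256.3 + 449 = 705.3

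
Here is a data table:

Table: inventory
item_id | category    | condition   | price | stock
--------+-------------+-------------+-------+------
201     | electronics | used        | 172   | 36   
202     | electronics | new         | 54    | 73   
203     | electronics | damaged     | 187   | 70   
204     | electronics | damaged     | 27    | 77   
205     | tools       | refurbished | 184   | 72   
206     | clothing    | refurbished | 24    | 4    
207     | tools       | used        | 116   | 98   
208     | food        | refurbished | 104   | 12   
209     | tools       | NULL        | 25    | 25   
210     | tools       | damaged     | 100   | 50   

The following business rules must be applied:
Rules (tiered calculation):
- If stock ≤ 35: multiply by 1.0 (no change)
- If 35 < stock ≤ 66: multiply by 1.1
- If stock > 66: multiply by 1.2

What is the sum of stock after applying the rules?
603.6

Step 1: Tier 1 (stock ≤ 35): 3 records, sum = 41 × 1.0 = 41.0
Step 2: Tier 2 (35 < stock ≤ 66): 2 records, sum = 86 × 1.1 = 94.6
Step 3: Tier 3 (stock > 66): 5 records, sum = 390 × 1.2 = 468.0
Step 4: Final sum = 41.0 + 94.6 + 468.0 = 603.6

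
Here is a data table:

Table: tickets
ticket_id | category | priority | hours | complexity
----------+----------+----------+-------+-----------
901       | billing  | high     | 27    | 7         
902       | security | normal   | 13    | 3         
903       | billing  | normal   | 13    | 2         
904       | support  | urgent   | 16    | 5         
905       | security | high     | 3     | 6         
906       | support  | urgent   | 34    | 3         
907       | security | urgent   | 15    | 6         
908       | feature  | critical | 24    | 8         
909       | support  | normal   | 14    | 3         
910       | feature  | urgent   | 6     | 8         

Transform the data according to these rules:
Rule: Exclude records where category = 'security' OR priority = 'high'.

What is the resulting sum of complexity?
29

Step 1: Find records where category = 'security' OR priority = 'high'
Step 2: 4 records match, summing to 22
Step 3: Original sum: 51
Step 4: Remaining sum = 51 - 22 = 29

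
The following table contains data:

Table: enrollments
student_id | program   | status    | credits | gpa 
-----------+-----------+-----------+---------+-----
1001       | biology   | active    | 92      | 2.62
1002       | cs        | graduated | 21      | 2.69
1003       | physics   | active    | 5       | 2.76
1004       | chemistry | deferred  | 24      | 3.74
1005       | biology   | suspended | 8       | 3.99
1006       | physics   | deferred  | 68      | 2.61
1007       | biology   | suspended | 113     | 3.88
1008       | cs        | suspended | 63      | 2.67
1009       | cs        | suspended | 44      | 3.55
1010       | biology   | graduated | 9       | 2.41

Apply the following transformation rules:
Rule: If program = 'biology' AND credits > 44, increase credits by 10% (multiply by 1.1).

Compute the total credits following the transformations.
467.5

Step 1: Find records where program = 'biology' AND credits > 44
Step 2: 2 records match, summing to 205
Step 3: After multiplier: 205 × 1.1 = 225.5
Step 4: Unaffected records sum: 242
Step 5: Final sum = 225.5 + 242 = 467.5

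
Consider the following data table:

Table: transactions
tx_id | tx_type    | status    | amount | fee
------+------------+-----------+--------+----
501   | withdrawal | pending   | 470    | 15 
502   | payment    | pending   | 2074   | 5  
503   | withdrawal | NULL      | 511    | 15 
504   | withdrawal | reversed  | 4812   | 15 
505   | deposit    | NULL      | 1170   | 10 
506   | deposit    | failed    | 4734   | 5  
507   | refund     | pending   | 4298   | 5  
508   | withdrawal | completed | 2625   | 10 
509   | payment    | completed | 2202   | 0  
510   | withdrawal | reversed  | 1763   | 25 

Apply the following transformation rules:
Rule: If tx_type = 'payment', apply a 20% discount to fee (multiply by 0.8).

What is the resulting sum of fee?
104.0

Step 1: Records with tx_type = 'payment' have total fee = 5
Step 2: Apply multiplier: 5 × 0.8 = 4.0
Step 3: Other records total: 100
Step 4: Final sum = 4.0 + 100 = 104.0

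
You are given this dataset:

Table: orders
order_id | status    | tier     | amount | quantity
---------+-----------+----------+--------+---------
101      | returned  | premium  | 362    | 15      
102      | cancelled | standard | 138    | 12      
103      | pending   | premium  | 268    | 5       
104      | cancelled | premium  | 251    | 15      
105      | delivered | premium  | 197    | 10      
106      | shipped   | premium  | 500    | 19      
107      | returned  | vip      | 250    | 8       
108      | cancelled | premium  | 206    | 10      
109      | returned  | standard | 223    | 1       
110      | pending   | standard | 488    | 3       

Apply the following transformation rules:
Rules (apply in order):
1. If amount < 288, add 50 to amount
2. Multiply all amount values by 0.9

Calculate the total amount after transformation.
2909.7

Step 1: Apply Rule 1 - Add 50 to records with amount < 288
  - 7 records affected: 1533 + (7 × 50) = 1883
  - Unaffected records: 1350
  - Sum after Rule 1: 3233
Step 2: Apply Rule 2 - Multiply all by 0.9
  - 3233 × 0.9 = 2909.7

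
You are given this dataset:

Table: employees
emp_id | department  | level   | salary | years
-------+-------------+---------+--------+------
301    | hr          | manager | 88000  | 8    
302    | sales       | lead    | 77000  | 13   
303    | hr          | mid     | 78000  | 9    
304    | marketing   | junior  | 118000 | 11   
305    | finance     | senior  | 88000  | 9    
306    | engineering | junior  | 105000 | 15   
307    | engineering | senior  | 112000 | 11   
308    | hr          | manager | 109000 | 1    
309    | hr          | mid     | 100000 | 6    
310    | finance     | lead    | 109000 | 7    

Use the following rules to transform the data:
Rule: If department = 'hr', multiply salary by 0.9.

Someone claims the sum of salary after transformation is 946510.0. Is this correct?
No, the correct result is 946500.0.

Step 1: Calculate the correct sum after transformation
Step 2: Apply multiplier 0.9 to records where department = 'hr'
Step 3: Correct result = 946500.0
Step 4: Claimed result = 946510.0
Step 5: 946500.0 ≠ 946510.0
Conclusion: The claimed result is incorrect. The correct answer is 946500.0.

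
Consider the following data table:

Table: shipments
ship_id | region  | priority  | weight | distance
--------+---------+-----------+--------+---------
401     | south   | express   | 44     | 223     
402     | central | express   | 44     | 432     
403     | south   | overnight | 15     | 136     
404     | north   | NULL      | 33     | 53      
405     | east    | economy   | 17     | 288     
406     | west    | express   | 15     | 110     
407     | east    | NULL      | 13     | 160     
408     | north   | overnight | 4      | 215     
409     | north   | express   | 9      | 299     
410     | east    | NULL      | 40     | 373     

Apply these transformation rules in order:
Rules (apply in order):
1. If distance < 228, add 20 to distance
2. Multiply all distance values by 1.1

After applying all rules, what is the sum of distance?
2649.9

Step 1: Apply Rule 1 - Add 20 to records with distance < 228
  - 6 records affected: 897 + (6 × 20) = 1017
  - Unaffected records: 1392
  - Sum after Rule 1: 2409
Step 2: Apply Rule 2 - Multiply all by 1.1
  - 2409 × 1.1 = 2649.9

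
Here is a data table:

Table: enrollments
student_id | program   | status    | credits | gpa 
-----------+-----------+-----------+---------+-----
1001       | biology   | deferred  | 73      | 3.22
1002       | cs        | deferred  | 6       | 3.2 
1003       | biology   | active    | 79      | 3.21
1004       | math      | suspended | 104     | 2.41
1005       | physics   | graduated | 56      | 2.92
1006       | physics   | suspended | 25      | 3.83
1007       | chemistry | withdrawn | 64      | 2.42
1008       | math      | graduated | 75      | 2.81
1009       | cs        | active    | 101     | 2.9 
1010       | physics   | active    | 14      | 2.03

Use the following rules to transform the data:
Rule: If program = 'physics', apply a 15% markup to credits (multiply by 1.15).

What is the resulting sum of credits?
611.25

Step 1: Records with program = 'physics' have total credits = 95
Step 2: Apply multiplier: 95 × 1.15 = 109.25
Step 3: Other records total: 502
Step 4: Final sum = 109.25 + 502 = 611.25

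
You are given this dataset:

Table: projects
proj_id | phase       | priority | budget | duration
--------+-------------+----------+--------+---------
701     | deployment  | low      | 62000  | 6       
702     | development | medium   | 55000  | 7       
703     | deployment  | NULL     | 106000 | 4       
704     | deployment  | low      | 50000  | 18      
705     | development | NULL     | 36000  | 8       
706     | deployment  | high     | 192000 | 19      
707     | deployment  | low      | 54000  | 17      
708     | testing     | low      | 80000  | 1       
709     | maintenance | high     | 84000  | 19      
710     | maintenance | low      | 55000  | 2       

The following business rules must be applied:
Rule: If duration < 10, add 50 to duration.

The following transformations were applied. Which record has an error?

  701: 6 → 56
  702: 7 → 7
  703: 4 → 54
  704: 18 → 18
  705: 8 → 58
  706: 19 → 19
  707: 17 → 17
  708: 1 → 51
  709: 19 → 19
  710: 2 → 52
Record 702 has an error. The correct transformed value should be 57, not 7.

Step 1: Check each record against the rule
Step 2: Record 702 has duration = 7
Step 3: Since 7 < 10, the bonus should have been applied
Step 4: Correct value = 57, but claimed value = 7
Conclusion: Record 702 has the error.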